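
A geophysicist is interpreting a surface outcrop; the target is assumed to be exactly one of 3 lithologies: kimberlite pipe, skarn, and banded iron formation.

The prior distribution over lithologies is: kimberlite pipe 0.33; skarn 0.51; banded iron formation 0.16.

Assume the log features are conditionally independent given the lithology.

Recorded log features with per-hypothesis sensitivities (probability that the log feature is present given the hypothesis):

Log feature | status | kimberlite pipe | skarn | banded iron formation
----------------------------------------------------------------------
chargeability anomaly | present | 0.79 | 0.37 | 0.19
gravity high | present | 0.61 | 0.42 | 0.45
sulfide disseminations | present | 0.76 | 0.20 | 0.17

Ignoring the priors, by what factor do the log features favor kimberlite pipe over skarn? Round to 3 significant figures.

The Bayes factor is the ratio of the joint likelihoods of the log feature pattern under the two hypotheses.
  kimberlite pipe: 0.79 × 0.61 × 0.76 = 0.36624
  skarn: 0.37 × 0.42 × 0.20 = 0.03108
Bayes factor = 0.36624 / 0.03108 ≈ 11.8

11.8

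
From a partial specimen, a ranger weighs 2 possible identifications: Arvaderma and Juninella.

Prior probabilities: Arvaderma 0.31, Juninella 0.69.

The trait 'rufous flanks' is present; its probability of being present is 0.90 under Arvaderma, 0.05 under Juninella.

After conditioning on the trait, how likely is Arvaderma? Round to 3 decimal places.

0.890

By Bayes' rule, the unnormalized weight for each hypothesis is prior × likelihood:
  Arvaderma: 0.31 × 0.90 = 0.279
  Juninella: 0.69 × 0.05 = 0.0345
Normalizing constant Z = 0.279 + 0.0345 = 0.3135.
P(Arvaderma | evidence) = 0.279 / 0.3135 ≈ 0.890.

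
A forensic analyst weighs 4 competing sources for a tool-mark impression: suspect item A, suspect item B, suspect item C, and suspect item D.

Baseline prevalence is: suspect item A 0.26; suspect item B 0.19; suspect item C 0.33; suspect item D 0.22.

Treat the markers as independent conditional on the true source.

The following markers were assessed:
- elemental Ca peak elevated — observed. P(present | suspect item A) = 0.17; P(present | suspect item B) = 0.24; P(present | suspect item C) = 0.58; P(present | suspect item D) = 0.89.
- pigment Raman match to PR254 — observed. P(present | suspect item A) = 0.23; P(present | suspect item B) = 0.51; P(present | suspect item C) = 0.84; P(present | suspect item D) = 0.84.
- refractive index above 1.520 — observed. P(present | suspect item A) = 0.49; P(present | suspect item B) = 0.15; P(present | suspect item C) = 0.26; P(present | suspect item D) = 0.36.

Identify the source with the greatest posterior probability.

suspect item D

By Bayes' rule with conditional independence, the unnormalized weight for each hypothesis is prior × ∏ likelihoods:
  suspect item A: 0.26 × 0.17 × 0.23 × 0.49 = 0.0049813
  suspect item B: 0.19 × 0.24 × 0.51 × 0.15 = 0.0034884
  suspect item C: 0.33 × 0.58 × 0.84 × 0.26 = 0.041802
  suspect item D: 0.22 × 0.89 × 0.84 × 0.36 = 0.05921
Normalizing constant Z = 0.0049813 + 0.0034884 + 0.041802 + 0.05921 = 0.10948.
P(suspect item A | evidence) ≈ 0.0049813 / 0.10948 ≈ 0.045
P(suspect item B | evidence) ≈ 0.0034884 / 0.10948 ≈ 0.032
P(suspect item C | evidence) ≈ 0.041802 / 0.10948 ≈ 0.382
P(suspect item D | evidence) ≈ 0.05921 / 0.10948 ≈ 0.541
The largest is 0.541, so suspect item D is most probable.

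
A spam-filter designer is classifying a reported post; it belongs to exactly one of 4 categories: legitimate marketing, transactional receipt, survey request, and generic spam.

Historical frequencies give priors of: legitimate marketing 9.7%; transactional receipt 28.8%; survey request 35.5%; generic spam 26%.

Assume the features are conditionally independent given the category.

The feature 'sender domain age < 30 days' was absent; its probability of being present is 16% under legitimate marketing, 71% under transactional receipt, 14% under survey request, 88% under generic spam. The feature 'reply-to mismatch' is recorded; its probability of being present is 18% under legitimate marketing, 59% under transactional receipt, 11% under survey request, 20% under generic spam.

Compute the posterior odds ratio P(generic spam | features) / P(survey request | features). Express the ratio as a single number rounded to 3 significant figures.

0.186

Posterior odds equal prior odds times the likelihood ratio; only the two competing hypotheses matter (using 1 − P(present | H) for each absent feature).
  generic spam: 0.260 × (1 − 0.88) × 0.20 = 0.00624
  survey request: 0.355 × (1 − 0.14) × 0.11 = 0.033583
Posterior odds = 0.00624 / 0.033583 ≈ 0.186.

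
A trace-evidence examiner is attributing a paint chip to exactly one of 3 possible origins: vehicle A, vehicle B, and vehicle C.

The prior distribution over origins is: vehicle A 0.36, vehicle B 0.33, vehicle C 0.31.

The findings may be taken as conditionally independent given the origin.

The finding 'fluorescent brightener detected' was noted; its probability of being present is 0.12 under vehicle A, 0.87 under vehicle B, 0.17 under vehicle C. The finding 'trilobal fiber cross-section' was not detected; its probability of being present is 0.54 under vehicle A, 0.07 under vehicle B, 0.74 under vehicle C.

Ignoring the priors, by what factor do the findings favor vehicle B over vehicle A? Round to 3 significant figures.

Joint likelihood of the evidence pattern under each hypothesis (using 1 − P(present | H) for each absent finding):
  vehicle B: 0.87 × (1 − 0.07) = 0.8091
  vehicle A: 0.12 × (1 − 0.54) = 0.0552
Bayes factor = 0.8091 / 0.0552 ≈ 14.7

14.7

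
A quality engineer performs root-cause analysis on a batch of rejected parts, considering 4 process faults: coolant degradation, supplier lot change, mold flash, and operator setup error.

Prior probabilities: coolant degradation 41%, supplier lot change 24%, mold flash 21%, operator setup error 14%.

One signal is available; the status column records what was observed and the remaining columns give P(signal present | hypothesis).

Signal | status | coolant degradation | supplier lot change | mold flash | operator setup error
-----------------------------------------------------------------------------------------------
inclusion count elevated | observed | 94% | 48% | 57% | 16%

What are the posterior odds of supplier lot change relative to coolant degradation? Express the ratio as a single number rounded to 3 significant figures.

The normalizing constant cancels in an odds ratio, so compute prior × likelihood for the two hypotheses only:
  supplier lot change: 0.24 × 0.48 = 0.1152
  coolant degradation: 0.41 × 0.94 = 0.3854
Posterior odds = 0.1152 / 0.3854 ≈ 0.299.

0.299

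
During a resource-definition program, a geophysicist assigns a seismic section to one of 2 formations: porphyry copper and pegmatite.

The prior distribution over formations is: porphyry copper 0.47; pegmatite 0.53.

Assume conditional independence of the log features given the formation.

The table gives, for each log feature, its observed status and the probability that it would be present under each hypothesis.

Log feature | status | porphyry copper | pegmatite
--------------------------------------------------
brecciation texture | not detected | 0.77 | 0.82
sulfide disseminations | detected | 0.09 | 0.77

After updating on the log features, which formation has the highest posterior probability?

For each hypothesis, the unnormalized posterior weight is prior × product of the log feature likelihoods (using 1 − P(present | H) for each absent log feature):
  porphyry copper: 0.47 × (1 − 0.77) × 0.09 = 0.009729
  pegmatite: 0.53 × (1 − 0.82) × 0.77 = 0.073458
Marginal likelihood of the evidence = 0.083187.
P(porphyry copper | evidence) ≈ 0.009729 / 0.083187 ≈ 0.117
P(pegmatite | evidence) ≈ 0.073458 / 0.083187 ≈ 0.883
The largest is 0.883, so pegmatite is most probable.

pegmatite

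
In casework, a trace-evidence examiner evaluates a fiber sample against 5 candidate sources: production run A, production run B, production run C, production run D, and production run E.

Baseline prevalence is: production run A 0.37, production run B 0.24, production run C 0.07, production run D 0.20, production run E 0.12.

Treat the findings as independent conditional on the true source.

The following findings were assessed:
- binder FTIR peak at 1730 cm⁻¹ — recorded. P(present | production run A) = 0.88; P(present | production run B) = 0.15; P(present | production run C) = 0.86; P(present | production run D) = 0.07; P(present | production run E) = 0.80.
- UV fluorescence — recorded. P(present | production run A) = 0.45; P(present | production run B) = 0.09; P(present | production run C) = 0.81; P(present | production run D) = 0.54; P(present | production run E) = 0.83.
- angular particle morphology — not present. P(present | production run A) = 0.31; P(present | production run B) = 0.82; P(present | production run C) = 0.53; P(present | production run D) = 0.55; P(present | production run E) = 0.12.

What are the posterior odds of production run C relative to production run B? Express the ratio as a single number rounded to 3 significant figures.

Unnormalized posterior weight (prior times the finding likelihoods) for each of the two hypotheses (using 1 − P(present | H) for each absent finding):
  production run C: 0.07 × 0.86 × 0.81 × (1 − 0.53) = 0.022918
  production run B: 0.24 × 0.15 × 0.09 × (1 − 0.82) = 0.0005832
Posterior odds = 0.022918 / 0.0005832 ≈ 39.3.

39.3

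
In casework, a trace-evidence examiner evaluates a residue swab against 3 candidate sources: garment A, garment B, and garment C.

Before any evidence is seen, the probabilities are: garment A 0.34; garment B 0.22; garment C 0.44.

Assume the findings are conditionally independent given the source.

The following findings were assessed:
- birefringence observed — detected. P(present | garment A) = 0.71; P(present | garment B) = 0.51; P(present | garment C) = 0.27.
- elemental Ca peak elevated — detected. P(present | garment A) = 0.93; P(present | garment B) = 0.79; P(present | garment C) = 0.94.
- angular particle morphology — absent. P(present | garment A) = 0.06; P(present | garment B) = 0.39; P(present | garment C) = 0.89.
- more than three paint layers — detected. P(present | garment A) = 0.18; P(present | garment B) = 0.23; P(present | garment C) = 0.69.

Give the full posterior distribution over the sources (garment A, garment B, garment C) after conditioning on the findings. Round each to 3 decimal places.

0.645, 0.211, 0.144

Multiply each prior by the joint likelihood of the evidence pattern (using 1 − P(present | H) for each absent finding):
  garment A: 0.34 × 0.71 × 0.93 × (1 − 0.06) × 0.18 = 0.037986
  garment B: 0.22 × 0.51 × 0.79 × (1 − 0.39) × 0.23 = 0.012436
  garment C: 0.44 × 0.27 × 0.94 × (1 − 0.89) × 0.69 = 0.0084759
Normalizing constant Z = 0.037986 + 0.012436 + 0.0084759 = 0.058898.
P(garment A | evidence) = 0.037986 / 0.058898 ≈ 0.645
P(garment B | evidence) = 0.012436 / 0.058898 ≈ 0.211
P(garment C | evidence) = 0.0084759 / 0.058898 ≈ 0.144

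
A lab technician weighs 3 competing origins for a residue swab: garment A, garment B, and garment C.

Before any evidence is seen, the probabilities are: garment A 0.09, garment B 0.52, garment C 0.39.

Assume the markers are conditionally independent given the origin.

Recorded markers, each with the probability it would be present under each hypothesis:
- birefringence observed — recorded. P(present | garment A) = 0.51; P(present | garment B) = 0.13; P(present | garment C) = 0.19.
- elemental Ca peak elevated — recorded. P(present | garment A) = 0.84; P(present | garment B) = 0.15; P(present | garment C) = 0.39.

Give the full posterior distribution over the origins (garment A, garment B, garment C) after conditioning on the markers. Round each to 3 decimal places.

0.497, 0.131, 0.372

By Bayes' rule with conditional independence, the unnormalized weight for each hypothesis is prior × ∏ likelihoods:
  garment A: 0.09 × 0.51 × 0.84 = 0.038556
  garment B: 0.52 × 0.13 × 0.15 = 0.01014
  garment C: 0.39 × 0.19 × 0.39 = 0.028899
Marginal likelihood of the evidence = 0.077595.
P(garment A | evidence) = 0.038556 / 0.077595 ≈ 0.497
P(garment B | evidence) = 0.01014 / 0.077595 ≈ 0.131
P(garment C | evidence) = 0.028899 / 0.077595 ≈ 0.372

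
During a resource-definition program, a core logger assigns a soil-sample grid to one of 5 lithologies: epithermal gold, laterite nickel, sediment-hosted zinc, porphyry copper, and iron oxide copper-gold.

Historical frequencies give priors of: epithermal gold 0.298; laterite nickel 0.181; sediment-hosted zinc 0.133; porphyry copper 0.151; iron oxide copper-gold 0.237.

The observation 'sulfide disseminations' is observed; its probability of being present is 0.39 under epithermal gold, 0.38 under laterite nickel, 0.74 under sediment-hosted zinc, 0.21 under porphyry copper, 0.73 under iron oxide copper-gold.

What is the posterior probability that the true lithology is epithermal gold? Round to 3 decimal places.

0.238

For each hypothesis, the unnormalized posterior weight is prior × likelihood:
  epithermal gold: 0.298 × 0.39 = 0.11622
  laterite nickel: 0.181 × 0.38 = 0.06878
  sediment-hosted zinc: 0.133 × 0.74 = 0.09842
  porphyry copper: 0.151 × 0.21 = 0.03171
  iron oxide copper-gold: 0.237 × 0.73 = 0.17301
Normalizing constant Z = 0.11622 + 0.06878 + 0.09842 + 0.03171 + 0.17301 = 0.48814.
P(epithermal gold | evidence) = 0.11622 / 0.48814 ≈ 0.238.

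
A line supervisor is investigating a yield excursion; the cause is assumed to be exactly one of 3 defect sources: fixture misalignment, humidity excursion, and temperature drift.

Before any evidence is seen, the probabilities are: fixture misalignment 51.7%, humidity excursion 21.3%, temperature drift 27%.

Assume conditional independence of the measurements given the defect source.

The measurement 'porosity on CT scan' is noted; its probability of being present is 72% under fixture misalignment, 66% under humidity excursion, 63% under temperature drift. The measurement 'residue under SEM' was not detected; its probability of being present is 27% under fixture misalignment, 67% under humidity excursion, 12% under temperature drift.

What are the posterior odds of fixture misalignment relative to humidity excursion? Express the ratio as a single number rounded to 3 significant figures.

5.86

Posterior odds equal prior odds times the likelihood ratio; only the two competing hypotheses matter (using 1 − P(present | H) for each absent measurement).
  fixture misalignment: 0.517 × 0.72 × (1 − 0.27) = 0.27174
  humidity excursion: 0.213 × 0.66 × (1 − 0.67) = 0.046391
Odds(fixture misalignment : humidity excursion) = 0.27174 / 0.046391 ≈ 5.86.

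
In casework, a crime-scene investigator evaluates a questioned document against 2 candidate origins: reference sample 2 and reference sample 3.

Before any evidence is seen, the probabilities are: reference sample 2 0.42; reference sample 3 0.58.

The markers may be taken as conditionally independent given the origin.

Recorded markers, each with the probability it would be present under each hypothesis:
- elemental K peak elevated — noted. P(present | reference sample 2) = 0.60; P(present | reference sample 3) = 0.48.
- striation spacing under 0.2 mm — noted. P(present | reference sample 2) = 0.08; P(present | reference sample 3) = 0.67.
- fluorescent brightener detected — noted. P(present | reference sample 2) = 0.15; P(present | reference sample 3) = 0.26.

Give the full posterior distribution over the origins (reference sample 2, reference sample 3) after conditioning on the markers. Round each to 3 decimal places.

Multiply each prior by the joint likelihood of the marker pattern:
  reference sample 2: 0.42 × 0.60 × 0.08 × 0.15 = 0.003024
  reference sample 3: 0.58 × 0.48 × 0.67 × 0.26 = 0.048497
Normalizing constant Z = 0.003024 + 0.048497 = 0.051521.
P(reference sample 2 | evidence) = 0.003024 / 0.051521 ≈ 0.059
P(reference sample 3 | evidence) = 0.048497 / 0.051521 ≈ 0.941

0.059, 0.941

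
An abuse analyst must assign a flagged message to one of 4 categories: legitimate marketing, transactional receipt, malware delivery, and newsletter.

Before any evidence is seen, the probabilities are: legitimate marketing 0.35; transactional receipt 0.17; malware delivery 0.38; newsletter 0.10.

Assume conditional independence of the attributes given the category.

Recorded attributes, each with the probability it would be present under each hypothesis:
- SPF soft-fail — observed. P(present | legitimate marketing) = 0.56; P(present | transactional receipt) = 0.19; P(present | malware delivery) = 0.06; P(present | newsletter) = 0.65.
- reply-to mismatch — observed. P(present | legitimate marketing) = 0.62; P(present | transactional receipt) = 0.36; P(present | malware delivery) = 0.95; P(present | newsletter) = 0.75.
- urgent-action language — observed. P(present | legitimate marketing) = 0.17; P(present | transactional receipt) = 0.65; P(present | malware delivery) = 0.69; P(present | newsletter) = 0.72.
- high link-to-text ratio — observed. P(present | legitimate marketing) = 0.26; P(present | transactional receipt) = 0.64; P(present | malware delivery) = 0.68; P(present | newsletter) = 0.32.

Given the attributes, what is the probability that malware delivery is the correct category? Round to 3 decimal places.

By Bayes' rule with conditional independence, the unnormalized weight for each hypothesis is prior × ∏ likelihoods:
  legitimate marketing: 0.35 × 0.56 × 0.62 × 0.17 × 0.26 = 0.0053712
  transactional receipt: 0.17 × 0.19 × 0.36 × 0.65 × 0.64 = 0.0048372
  malware delivery: 0.38 × 0.06 × 0.95 × 0.69 × 0.68 = 0.010163
  newsletter: 0.10 × 0.65 × 0.75 × 0.72 × 0.32 = 0.011232
Normalizing constant Z = 0.0053712 + 0.0048372 + 0.010163 + 0.011232 = 0.031603.
P(malware delivery | evidence) = 0.010163 / 0.031603 ≈ 0.322.

0.322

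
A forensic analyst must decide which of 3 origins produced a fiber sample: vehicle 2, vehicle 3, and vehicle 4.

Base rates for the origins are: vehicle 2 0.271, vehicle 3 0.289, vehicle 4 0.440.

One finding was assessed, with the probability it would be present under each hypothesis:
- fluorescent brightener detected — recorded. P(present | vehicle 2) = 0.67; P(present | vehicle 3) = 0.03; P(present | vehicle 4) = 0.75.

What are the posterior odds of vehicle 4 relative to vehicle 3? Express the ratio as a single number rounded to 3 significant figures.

Unnormalized posterior weight (prior times the finding likelihood) for each of the two hypotheses:
  vehicle 4: 0.440 × 0.75 = 0.33
  vehicle 3: 0.289 × 0.03 = 0.00867
Odds(vehicle 4 : vehicle 3) = 0.33 / 0.00867 ≈ 38.1.

38.1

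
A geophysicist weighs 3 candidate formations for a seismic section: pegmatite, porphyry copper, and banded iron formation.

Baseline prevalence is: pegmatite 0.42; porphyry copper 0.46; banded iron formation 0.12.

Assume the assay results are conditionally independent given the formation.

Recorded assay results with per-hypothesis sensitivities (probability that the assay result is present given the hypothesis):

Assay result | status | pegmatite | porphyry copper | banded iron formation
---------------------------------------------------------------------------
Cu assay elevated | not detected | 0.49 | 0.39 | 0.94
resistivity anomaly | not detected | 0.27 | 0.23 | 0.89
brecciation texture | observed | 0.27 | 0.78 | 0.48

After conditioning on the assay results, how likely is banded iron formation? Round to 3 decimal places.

0.002

Multiply each prior by the joint likelihood of the assay result pattern (using 1 − P(present | H) for each absent assay result):
  pegmatite: 0.42 × (1 − 0.49) × (1 − 0.27) × 0.27 = 0.042219
  porphyry copper: 0.46 × (1 − 0.39) × (1 − 0.23) × 0.78 = 0.16853
  banded iron formation: 0.12 × (1 − 0.94) × (1 − 0.89) × 0.48 = 0.00038016
Marginal likelihood of the evidence = 0.21113.
P(banded iron formation | evidence) = 0.00038016 / 0.21113 ≈ 0.002.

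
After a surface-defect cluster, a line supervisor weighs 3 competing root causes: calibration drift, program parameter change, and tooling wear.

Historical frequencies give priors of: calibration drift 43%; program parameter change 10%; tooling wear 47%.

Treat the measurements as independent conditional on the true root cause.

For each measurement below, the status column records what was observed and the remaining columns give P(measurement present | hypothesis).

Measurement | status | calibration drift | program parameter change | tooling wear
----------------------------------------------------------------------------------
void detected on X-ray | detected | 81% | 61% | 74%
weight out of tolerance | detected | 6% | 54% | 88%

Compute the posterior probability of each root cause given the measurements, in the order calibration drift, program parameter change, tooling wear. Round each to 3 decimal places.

For each hypothesis, the unnormalized posterior weight is prior × product of the measurement likelihoods:
  calibration drift: 0.43 × 0.81 × 0.06 = 0.020898
  program parameter change: 0.10 × 0.61 × 0.54 = 0.03294
  tooling wear: 0.47 × 0.74 × 0.88 = 0.30606
Normalizing constant Z = 0.020898 + 0.03294 + 0.30606 = 0.3599.
P(calibration drift | evidence) = 0.020898 / 0.3599 ≈ 0.058
P(program parameter change | evidence) = 0.03294 / 0.3599 ≈ 0.092
P(tooling wear | evidence) = 0.30606 / 0.3599 ≈ 0.850

0.058, 0.092, 0.850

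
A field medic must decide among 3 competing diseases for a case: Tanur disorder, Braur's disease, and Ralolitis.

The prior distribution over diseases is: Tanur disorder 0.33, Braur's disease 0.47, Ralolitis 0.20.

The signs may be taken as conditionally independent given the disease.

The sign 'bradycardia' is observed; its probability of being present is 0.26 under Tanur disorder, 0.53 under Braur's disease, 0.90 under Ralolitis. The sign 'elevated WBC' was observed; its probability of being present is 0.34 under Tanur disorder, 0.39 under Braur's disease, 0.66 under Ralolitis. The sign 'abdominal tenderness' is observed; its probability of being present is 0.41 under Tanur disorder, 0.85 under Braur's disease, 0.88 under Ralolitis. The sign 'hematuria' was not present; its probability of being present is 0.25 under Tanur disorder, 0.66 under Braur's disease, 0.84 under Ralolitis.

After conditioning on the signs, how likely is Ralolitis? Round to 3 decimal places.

Multiply each prior by the joint likelihood of the sign pattern (using 1 − P(present | H) for each absent sign):
  Tanur disorder: 0.33 × 0.26 × 0.34 × 0.41 × (1 − 0.25) = 0.0089704
  Braur's disease: 0.47 × 0.53 × 0.39 × 0.85 × (1 − 0.66) = 0.028076
  Ralolitis: 0.20 × 0.90 × 0.66 × 0.88 × (1 − 0.84) = 0.016727
Normalizing constant Z = 0.0089704 + 0.028076 + 0.016727 = 0.053773.
P(Ralolitis | evidence) = 0.016727 / 0.053773 ≈ 0.311.

0.311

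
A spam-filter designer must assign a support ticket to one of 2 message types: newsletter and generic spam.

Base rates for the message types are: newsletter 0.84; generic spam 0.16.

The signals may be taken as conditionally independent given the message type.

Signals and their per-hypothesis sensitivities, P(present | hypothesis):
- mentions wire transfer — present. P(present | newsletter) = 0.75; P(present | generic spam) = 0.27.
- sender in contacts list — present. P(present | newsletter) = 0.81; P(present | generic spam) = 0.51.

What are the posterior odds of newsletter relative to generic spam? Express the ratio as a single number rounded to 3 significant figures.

Unnormalized posterior weight (prior times the signal likelihoods) for each of the two hypotheses:
  newsletter: 0.84 × 0.75 × 0.81 = 0.5103
  generic spam: 0.16 × 0.27 × 0.51 = 0.022032
Posterior odds = 0.5103 / 0.022032 ≈ 23.2.

23.2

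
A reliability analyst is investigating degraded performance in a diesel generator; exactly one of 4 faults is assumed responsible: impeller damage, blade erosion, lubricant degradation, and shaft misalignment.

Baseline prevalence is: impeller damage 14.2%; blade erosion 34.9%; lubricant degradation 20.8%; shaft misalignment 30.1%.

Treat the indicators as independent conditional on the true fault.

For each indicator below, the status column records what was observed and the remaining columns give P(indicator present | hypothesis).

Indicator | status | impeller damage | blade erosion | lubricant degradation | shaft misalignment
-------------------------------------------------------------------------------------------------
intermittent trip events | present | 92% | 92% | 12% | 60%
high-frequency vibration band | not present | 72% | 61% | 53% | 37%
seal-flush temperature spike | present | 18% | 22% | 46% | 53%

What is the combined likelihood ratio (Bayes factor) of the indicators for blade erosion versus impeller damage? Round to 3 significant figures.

1.70

Take the product of per-indicator likelihoods under each hypothesis (using 1 − P(present | H) for each absent indicator), then divide.
  blade erosion: 0.92 × (1 − 0.61) × 0.22 = 0.078936
  impeller damage: 0.92 × (1 − 0.72) × 0.18 = 0.046368
Bayes factor = 0.078936 / 0.046368 ≈ 1.70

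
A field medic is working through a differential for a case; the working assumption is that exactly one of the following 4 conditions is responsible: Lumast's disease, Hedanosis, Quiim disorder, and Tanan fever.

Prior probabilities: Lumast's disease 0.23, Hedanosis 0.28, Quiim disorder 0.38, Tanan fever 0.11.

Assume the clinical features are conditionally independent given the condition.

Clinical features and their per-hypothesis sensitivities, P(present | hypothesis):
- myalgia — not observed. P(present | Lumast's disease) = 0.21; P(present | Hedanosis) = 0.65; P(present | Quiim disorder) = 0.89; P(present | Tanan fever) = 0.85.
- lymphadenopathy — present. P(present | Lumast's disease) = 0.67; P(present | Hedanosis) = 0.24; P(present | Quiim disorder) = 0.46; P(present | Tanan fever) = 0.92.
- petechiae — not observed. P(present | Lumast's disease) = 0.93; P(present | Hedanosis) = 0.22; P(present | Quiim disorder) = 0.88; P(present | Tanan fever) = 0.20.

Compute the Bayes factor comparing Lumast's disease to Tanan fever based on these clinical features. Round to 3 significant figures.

0.336

Joint likelihood of the clinical feature pattern under each hypothesis (using 1 − P(present | H) for each absent clinical feature):
  Lumast's disease: (1 − 0.21) × 0.67 × (1 − 0.93) = 0.037051
  Tanan fever: (1 − 0.85) × 0.92 × (1 − 0.20) = 0.1104
Bayes factor = 0.037051 / 0.1104 ≈ 0.336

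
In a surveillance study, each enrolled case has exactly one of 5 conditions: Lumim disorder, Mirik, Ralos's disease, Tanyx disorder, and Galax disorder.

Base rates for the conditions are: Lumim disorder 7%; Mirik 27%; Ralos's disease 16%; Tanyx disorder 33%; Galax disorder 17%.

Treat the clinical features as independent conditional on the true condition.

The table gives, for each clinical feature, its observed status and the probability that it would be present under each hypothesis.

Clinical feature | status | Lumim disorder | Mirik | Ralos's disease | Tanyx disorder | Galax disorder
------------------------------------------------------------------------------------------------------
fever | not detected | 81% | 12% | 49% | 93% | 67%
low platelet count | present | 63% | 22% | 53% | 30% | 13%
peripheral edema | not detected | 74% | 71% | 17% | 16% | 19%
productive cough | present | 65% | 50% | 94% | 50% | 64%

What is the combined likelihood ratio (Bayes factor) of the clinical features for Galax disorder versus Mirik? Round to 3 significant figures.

0.792

Joint likelihood of the clinical feature pattern under each hypothesis (using 1 − P(present | H) for each absent clinical feature):
  Galax disorder: (1 − 0.67) × 0.13 × (1 − 0.19) × 0.64 = 0.022239
  Mirik: (1 − 0.12) × 0.22 × (1 − 0.71) × 0.50 = 0.028072
Bayes factor = 0.022239 / 0.028072 ≈ 0.792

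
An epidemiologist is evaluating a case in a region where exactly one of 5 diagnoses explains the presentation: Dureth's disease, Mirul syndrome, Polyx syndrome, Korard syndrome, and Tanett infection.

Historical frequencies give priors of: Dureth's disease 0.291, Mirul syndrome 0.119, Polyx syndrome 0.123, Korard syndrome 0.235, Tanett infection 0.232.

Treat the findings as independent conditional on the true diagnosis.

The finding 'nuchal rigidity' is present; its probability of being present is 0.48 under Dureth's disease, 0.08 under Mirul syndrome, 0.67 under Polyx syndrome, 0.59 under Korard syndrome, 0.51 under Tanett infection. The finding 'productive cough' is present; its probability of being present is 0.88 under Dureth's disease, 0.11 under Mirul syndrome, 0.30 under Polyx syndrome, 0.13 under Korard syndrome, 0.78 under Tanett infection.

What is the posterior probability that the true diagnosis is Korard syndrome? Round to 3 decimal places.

By Bayes' rule with conditional independence, the unnormalized weight for each hypothesis is prior × ∏ likelihoods:
  Dureth's disease: 0.291 × 0.48 × 0.88 = 0.12292
  Mirul syndrome: 0.119 × 0.08 × 0.11 = 0.0010472
  Polyx syndrome: 0.123 × 0.67 × 0.30 = 0.024723
  Korard syndrome: 0.235 × 0.59 × 0.13 = 0.018024
  Tanett infection: 0.232 × 0.51 × 0.78 = 0.09229
The unnormalized weights sum to 0.259.
P(Korard syndrome | evidence) = 0.018024 / 0.259 ≈ 0.070.

0.070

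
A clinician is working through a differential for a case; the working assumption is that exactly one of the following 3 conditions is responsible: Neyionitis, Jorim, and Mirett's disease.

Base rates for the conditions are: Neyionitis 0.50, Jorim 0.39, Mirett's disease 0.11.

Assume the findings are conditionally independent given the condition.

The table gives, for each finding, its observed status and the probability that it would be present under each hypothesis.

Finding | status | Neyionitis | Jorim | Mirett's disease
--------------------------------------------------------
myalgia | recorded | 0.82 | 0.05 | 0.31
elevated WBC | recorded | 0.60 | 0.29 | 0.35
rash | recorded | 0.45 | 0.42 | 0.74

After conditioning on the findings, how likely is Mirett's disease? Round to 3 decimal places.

0.072

Multiply each prior by the joint likelihood of the evidence pattern:
  Neyionitis: 0.50 × 0.82 × 0.60 × 0.45 = 0.1107
  Jorim: 0.39 × 0.05 × 0.29 × 0.42 = 0.0023751
  Mirett's disease: 0.11 × 0.31 × 0.35 × 0.74 = 0.0088319
The unnormalized weights sum to 0.12191.
P(Mirett's disease | evidence) = 0.0088319 / 0.12191 ≈ 0.072.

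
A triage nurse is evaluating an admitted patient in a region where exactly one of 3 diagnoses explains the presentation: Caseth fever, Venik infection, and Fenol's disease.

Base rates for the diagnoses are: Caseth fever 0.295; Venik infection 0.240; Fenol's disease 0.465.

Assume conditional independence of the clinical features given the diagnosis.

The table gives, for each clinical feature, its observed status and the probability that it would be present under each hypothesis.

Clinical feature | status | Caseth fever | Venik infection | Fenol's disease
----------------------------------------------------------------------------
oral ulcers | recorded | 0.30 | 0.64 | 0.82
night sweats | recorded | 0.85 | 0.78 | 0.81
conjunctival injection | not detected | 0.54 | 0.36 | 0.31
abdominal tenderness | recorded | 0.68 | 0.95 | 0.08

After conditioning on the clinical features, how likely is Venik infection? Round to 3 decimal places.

For each hypothesis, the unnormalized posterior weight is prior × product of the clinical feature likelihoods (using 1 − P(present | H) for each absent clinical feature):
  Caseth fever: 0.295 × 0.30 × 0.85 × (1 − 0.54) × 0.68 = 0.02353
  Venik infection: 0.240 × 0.64 × 0.78 × (1 − 0.36) × 0.95 = 0.072843
  Fenol's disease: 0.465 × 0.82 × 0.81 × (1 − 0.31) × 0.08 = 0.017049
The unnormalized weights sum to 0.11342.
P(Venik infection | evidence) = 0.072843 / 0.11342 ≈ 0.642.

0.642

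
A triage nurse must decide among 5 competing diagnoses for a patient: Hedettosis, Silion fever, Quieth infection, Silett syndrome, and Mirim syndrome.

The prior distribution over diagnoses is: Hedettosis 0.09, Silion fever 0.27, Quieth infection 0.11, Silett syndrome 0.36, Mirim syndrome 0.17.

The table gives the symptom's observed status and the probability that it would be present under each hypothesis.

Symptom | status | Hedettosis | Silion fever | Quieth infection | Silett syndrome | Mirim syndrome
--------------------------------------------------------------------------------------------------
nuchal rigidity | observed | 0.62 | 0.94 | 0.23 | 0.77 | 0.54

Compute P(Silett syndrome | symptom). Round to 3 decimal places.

0.394

Multiply each prior by the likelihood of the symptom:
  Hedettosis: 0.09 × 0.62 = 0.0558
  Silion fever: 0.27 × 0.94 = 0.2538
  Quieth infection: 0.11 × 0.23 = 0.0253
  Silett syndrome: 0.36 × 0.77 = 0.2772
  Mirim syndrome: 0.17 × 0.54 = 0.0918
Normalizing constant Z = 0.0558 + 0.2538 + 0.0253 + 0.2772 + 0.0918 = 0.7039.
P(Silett syndrome | evidence) = 0.2772 / 0.7039 ≈ 0.394.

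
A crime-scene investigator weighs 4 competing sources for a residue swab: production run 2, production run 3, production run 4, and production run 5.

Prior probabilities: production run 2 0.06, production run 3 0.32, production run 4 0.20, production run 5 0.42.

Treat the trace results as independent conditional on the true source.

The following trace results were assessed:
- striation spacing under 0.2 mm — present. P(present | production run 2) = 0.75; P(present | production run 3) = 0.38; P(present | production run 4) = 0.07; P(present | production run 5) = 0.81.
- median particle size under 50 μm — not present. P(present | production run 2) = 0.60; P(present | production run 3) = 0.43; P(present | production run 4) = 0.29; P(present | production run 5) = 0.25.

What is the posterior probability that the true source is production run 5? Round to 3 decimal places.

By Bayes' rule with conditional independence, the unnormalized weight for each hypothesis is prior × ∏ likelihoods (using 1 − P(present | H) for each absent trace result):
  production run 2: 0.06 × 0.75 × (1 − 0.60) = 0.018
  production run 3: 0.32 × 0.38 × (1 − 0.43) = 0.069312
  production run 4: 0.20 × 0.07 × (1 − 0.29) = 0.00994
  production run 5: 0.42 × 0.81 × (1 − 0.25) = 0.25515
Marginal likelihood of the evidence = 0.3524.
P(production run 5 | evidence) = 0.25515 / 0.3524 ≈ 0.724.

0.724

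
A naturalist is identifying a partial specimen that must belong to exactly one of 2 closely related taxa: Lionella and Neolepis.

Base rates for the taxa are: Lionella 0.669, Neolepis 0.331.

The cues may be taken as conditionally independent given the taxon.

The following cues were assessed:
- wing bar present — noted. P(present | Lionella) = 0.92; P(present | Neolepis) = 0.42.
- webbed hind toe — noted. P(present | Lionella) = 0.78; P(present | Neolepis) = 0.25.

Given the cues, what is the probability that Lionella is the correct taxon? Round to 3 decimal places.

Multiply each prior by the joint likelihood of the cue pattern:
  Lionella: 0.669 × 0.92 × 0.78 = 0.48007
  Neolepis: 0.331 × 0.42 × 0.25 = 0.034755
Marginal likelihood of the evidence = 0.51483.
P(Lionella | evidence) = 0.48007 / 0.51483 ≈ 0.932.

0.932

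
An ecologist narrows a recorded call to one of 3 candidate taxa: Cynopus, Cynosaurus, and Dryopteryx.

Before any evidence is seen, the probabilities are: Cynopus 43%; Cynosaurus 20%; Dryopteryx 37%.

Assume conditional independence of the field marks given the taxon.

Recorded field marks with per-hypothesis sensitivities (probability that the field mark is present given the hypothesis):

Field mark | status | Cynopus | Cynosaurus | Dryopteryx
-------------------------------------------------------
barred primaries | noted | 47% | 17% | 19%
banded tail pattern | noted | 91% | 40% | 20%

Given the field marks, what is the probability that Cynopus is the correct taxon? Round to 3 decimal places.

0.869

For each hypothesis, the unnormalized posterior weight is prior × product of the field mark likelihoods:
  Cynopus: 0.43 × 0.47 × 0.91 = 0.18391
  Cynosaurus: 0.20 × 0.17 × 0.40 = 0.0136
  Dryopteryx: 0.37 × 0.19 × 0.20 = 0.01406
Normalizing constant Z = 0.18391 + 0.0136 + 0.01406 = 0.21157.
P(Cynopus | evidence) = 0.18391 / 0.21157 ≈ 0.869.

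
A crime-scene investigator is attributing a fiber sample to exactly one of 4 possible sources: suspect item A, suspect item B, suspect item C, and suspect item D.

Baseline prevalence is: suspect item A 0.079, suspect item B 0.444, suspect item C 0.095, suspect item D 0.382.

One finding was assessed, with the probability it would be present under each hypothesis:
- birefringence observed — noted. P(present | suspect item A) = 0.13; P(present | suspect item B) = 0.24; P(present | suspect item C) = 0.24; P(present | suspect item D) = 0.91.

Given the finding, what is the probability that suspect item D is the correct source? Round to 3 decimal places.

By Bayes' rule, the unnormalized weight for each hypothesis is prior × likelihood:
  suspect item A: 0.079 × 0.13 = 0.01027
  suspect item B: 0.444 × 0.24 = 0.10656
  suspect item C: 0.095 × 0.24 = 0.0228
  suspect item D: 0.382 × 0.91 = 0.34762
Marginal likelihood of the evidence = 0.48725.
P(suspect item D | evidence) = 0.34762 / 0.48725 ≈ 0.713.

0.713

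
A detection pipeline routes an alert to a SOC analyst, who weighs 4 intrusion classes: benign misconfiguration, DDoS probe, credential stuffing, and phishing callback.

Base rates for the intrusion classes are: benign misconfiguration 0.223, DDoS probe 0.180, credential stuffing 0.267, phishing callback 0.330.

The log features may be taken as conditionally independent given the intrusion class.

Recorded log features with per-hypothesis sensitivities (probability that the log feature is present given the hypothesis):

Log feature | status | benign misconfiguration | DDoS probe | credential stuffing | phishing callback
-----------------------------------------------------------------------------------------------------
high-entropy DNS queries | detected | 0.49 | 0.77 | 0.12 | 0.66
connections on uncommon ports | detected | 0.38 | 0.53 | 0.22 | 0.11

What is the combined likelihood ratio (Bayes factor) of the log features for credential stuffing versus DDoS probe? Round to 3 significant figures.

The Bayes factor is the ratio of the joint likelihoods of the log feature pattern under the two hypotheses.
  credential stuffing: 0.12 × 0.22 = 0.0264
  DDoS probe: 0.77 × 0.53 = 0.4081
Bayes factor = 0.0264 / 0.4081 ≈ 0.0647

0.0647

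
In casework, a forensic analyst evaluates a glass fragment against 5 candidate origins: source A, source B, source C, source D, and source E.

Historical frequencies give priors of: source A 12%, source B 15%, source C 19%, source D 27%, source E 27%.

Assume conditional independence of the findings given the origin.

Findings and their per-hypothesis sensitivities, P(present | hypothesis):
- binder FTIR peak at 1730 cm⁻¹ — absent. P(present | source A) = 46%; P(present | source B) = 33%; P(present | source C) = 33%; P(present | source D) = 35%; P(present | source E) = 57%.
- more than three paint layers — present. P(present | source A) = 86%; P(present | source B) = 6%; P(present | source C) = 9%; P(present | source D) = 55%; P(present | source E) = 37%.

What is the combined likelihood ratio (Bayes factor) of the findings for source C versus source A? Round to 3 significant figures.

0.130

The Bayes factor is the ratio of the joint likelihoods of the evidence pattern under the two hypotheses (using 1 − P(present | H) for each absent finding).
  source C: (1 − 0.33) × 0.09 = 0.0603
  source A: (1 − 0.46) × 0.86 = 0.4644
Bayes factor = 0.0603 / 0.4644 ≈ 0.130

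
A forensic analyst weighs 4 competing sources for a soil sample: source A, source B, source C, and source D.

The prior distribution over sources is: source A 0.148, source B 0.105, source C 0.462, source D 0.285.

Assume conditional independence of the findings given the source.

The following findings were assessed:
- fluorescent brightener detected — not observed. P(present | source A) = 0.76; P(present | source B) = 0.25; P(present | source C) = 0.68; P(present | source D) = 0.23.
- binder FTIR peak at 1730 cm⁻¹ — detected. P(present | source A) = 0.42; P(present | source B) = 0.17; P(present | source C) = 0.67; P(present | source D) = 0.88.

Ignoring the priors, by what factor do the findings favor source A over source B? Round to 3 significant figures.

0.791

The Bayes factor is the ratio of the joint likelihoods of the evidence pattern under the two hypotheses (using 1 − P(present | H) for each absent finding).
  source A: (1 − 0.76) × 0.42 = 0.1008
  source B: (1 − 0.25) × 0.17 = 0.1275
Bayes factor = 0.1008 / 0.1275 ≈ 0.791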